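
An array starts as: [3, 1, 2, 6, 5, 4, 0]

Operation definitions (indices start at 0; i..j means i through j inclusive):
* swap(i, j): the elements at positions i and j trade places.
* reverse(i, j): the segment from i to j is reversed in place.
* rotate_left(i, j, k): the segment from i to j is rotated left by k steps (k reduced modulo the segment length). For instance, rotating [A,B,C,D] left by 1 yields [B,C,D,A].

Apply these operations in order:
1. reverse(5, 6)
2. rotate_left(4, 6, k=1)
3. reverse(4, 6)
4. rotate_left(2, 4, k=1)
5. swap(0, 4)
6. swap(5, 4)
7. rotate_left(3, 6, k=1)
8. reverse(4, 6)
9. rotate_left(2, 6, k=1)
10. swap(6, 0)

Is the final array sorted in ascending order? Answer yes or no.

Answer: no

Derivation:
After 1 (reverse(5, 6)): [3, 1, 2, 6, 5, 0, 4]
After 2 (rotate_left(4, 6, k=1)): [3, 1, 2, 6, 0, 4, 5]
After 3 (reverse(4, 6)): [3, 1, 2, 6, 5, 4, 0]
After 4 (rotate_left(2, 4, k=1)): [3, 1, 6, 5, 2, 4, 0]
After 5 (swap(0, 4)): [2, 1, 6, 5, 3, 4, 0]
After 6 (swap(5, 4)): [2, 1, 6, 5, 4, 3, 0]
After 7 (rotate_left(3, 6, k=1)): [2, 1, 6, 4, 3, 0, 5]
After 8 (reverse(4, 6)): [2, 1, 6, 4, 5, 0, 3]
After 9 (rotate_left(2, 6, k=1)): [2, 1, 4, 5, 0, 3, 6]
After 10 (swap(6, 0)): [6, 1, 4, 5, 0, 3, 2]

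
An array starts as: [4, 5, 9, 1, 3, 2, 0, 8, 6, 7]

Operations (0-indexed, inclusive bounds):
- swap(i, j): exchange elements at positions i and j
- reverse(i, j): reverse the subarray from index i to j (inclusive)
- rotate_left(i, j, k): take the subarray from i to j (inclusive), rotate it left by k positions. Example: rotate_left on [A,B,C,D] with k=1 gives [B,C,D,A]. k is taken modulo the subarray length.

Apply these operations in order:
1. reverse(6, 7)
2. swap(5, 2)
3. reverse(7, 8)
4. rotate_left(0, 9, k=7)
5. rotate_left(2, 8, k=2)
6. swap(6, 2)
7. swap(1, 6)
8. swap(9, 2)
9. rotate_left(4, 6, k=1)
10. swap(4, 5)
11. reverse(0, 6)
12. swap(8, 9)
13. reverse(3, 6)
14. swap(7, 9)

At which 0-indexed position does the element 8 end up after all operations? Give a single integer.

After 1 (reverse(6, 7)): [4, 5, 9, 1, 3, 2, 8, 0, 6, 7]
After 2 (swap(5, 2)): [4, 5, 2, 1, 3, 9, 8, 0, 6, 7]
After 3 (reverse(7, 8)): [4, 5, 2, 1, 3, 9, 8, 6, 0, 7]
After 4 (rotate_left(0, 9, k=7)): [6, 0, 7, 4, 5, 2, 1, 3, 9, 8]
After 5 (rotate_left(2, 8, k=2)): [6, 0, 5, 2, 1, 3, 9, 7, 4, 8]
After 6 (swap(6, 2)): [6, 0, 9, 2, 1, 3, 5, 7, 4, 8]
After 7 (swap(1, 6)): [6, 5, 9, 2, 1, 3, 0, 7, 4, 8]
After 8 (swap(9, 2)): [6, 5, 8, 2, 1, 3, 0, 7, 4, 9]
After 9 (rotate_left(4, 6, k=1)): [6, 5, 8, 2, 3, 0, 1, 7, 4, 9]
After 10 (swap(4, 5)): [6, 5, 8, 2, 0, 3, 1, 7, 4, 9]
After 11 (reverse(0, 6)): [1, 3, 0, 2, 8, 5, 6, 7, 4, 9]
After 12 (swap(8, 9)): [1, 3, 0, 2, 8, 5, 6, 7, 9, 4]
After 13 (reverse(3, 6)): [1, 3, 0, 6, 5, 8, 2, 7, 9, 4]
After 14 (swap(7, 9)): [1, 3, 0, 6, 5, 8, 2, 4, 9, 7]

Answer: 5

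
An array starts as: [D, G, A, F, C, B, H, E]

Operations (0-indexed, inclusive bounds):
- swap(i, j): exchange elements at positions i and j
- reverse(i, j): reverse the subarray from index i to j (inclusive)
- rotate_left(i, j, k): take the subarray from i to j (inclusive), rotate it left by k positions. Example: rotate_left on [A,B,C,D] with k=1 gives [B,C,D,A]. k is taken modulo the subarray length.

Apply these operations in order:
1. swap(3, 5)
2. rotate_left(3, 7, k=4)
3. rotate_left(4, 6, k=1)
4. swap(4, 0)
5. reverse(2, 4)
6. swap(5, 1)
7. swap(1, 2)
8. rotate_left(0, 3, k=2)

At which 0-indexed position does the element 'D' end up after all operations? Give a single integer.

After 1 (swap(3, 5)): [D, G, A, B, C, F, H, E]
After 2 (rotate_left(3, 7, k=4)): [D, G, A, E, B, C, F, H]
After 3 (rotate_left(4, 6, k=1)): [D, G, A, E, C, F, B, H]
After 4 (swap(4, 0)): [C, G, A, E, D, F, B, H]
After 5 (reverse(2, 4)): [C, G, D, E, A, F, B, H]
After 6 (swap(5, 1)): [C, F, D, E, A, G, B, H]
After 7 (swap(1, 2)): [C, D, F, E, A, G, B, H]
After 8 (rotate_left(0, 3, k=2)): [F, E, C, D, A, G, B, H]

Answer: 3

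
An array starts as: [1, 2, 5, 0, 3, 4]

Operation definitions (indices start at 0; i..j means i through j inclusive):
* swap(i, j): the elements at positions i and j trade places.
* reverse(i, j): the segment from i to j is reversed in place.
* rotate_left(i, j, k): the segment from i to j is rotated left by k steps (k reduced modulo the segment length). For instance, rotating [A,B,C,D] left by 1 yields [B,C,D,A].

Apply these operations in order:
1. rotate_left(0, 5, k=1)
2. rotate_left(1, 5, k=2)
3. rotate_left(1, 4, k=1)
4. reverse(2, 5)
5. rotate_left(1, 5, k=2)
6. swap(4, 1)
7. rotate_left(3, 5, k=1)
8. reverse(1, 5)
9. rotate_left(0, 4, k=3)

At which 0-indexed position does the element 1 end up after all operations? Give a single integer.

After 1 (rotate_left(0, 5, k=1)): [2, 5, 0, 3, 4, 1]
After 2 (rotate_left(1, 5, k=2)): [2, 3, 4, 1, 5, 0]
After 3 (rotate_left(1, 4, k=1)): [2, 4, 1, 5, 3, 0]
After 4 (reverse(2, 5)): [2, 4, 0, 3, 5, 1]
After 5 (rotate_left(1, 5, k=2)): [2, 3, 5, 1, 4, 0]
After 6 (swap(4, 1)): [2, 4, 5, 1, 3, 0]
After 7 (rotate_left(3, 5, k=1)): [2, 4, 5, 3, 0, 1]
After 8 (reverse(1, 5)): [2, 1, 0, 3, 5, 4]
After 9 (rotate_left(0, 4, k=3)): [3, 5, 2, 1, 0, 4]

Answer: 3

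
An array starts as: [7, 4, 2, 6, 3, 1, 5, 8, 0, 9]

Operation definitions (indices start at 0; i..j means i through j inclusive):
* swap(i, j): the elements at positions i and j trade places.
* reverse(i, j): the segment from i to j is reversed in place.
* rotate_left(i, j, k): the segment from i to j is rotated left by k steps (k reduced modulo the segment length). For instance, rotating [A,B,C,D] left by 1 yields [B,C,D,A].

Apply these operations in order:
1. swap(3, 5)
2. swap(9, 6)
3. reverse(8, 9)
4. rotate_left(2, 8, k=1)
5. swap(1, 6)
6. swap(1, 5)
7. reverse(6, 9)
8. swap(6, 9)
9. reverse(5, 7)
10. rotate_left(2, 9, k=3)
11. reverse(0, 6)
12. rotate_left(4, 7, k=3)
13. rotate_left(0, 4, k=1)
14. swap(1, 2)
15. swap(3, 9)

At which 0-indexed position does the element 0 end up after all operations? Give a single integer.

After 1 (swap(3, 5)): [7, 4, 2, 1, 3, 6, 5, 8, 0, 9]
After 2 (swap(9, 6)): [7, 4, 2, 1, 3, 6, 9, 8, 0, 5]
After 3 (reverse(8, 9)): [7, 4, 2, 1, 3, 6, 9, 8, 5, 0]
After 4 (rotate_left(2, 8, k=1)): [7, 4, 1, 3, 6, 9, 8, 5, 2, 0]
After 5 (swap(1, 6)): [7, 8, 1, 3, 6, 9, 4, 5, 2, 0]
After 6 (swap(1, 5)): [7, 9, 1, 3, 6, 8, 4, 5, 2, 0]
After 7 (reverse(6, 9)): [7, 9, 1, 3, 6, 8, 0, 2, 5, 4]
After 8 (swap(6, 9)): [7, 9, 1, 3, 6, 8, 4, 2, 5, 0]
After 9 (reverse(5, 7)): [7, 9, 1, 3, 6, 2, 4, 8, 5, 0]
After 10 (rotate_left(2, 9, k=3)): [7, 9, 2, 4, 8, 5, 0, 1, 3, 6]
After 11 (reverse(0, 6)): [0, 5, 8, 4, 2, 9, 7, 1, 3, 6]
After 12 (rotate_left(4, 7, k=3)): [0, 5, 8, 4, 1, 2, 9, 7, 3, 6]
After 13 (rotate_left(0, 4, k=1)): [5, 8, 4, 1, 0, 2, 9, 7, 3, 6]
After 14 (swap(1, 2)): [5, 4, 8, 1, 0, 2, 9, 7, 3, 6]
After 15 (swap(3, 9)): [5, 4, 8, 6, 0, 2, 9, 7, 3, 1]

Answer: 4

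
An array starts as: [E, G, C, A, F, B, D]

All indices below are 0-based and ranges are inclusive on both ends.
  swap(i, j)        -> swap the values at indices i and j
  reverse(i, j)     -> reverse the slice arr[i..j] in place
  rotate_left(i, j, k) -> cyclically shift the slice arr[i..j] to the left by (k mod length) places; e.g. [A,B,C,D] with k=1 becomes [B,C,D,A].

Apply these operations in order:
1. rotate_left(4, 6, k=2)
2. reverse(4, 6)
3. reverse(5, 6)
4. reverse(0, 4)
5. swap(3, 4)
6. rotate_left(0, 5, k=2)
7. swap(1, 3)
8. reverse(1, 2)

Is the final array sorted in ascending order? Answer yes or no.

After 1 (rotate_left(4, 6, k=2)): [E, G, C, A, D, F, B]
After 2 (reverse(4, 6)): [E, G, C, A, B, F, D]
After 3 (reverse(5, 6)): [E, G, C, A, B, D, F]
After 4 (reverse(0, 4)): [B, A, C, G, E, D, F]
After 5 (swap(3, 4)): [B, A, C, E, G, D, F]
After 6 (rotate_left(0, 5, k=2)): [C, E, G, D, B, A, F]
After 7 (swap(1, 3)): [C, D, G, E, B, A, F]
After 8 (reverse(1, 2)): [C, G, D, E, B, A, F]

Answer: no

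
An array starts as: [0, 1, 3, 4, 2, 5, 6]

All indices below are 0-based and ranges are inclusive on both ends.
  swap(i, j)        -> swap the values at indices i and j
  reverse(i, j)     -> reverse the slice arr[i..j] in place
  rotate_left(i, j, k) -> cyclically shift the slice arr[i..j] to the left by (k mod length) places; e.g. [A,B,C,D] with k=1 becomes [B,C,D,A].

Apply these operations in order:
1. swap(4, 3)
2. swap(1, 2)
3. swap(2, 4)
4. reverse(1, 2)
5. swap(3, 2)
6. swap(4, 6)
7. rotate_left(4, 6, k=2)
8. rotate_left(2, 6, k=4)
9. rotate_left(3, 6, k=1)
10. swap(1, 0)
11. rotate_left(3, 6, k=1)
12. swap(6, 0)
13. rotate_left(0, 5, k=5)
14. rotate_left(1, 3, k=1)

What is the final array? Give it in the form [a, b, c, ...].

After 1 (swap(4, 3)): [0, 1, 3, 2, 4, 5, 6]
After 2 (swap(1, 2)): [0, 3, 1, 2, 4, 5, 6]
After 3 (swap(2, 4)): [0, 3, 4, 2, 1, 5, 6]
After 4 (reverse(1, 2)): [0, 4, 3, 2, 1, 5, 6]
After 5 (swap(3, 2)): [0, 4, 2, 3, 1, 5, 6]
After 6 (swap(4, 6)): [0, 4, 2, 3, 6, 5, 1]
After 7 (rotate_left(4, 6, k=2)): [0, 4, 2, 3, 1, 6, 5]
After 8 (rotate_left(2, 6, k=4)): [0, 4, 5, 2, 3, 1, 6]
After 9 (rotate_left(3, 6, k=1)): [0, 4, 5, 3, 1, 6, 2]
After 10 (swap(1, 0)): [4, 0, 5, 3, 1, 6, 2]
After 11 (rotate_left(3, 6, k=1)): [4, 0, 5, 1, 6, 2, 3]
After 12 (swap(6, 0)): [3, 0, 5, 1, 6, 2, 4]
After 13 (rotate_left(0, 5, k=5)): [2, 3, 0, 5, 1, 6, 4]
After 14 (rotate_left(1, 3, k=1)): [2, 0, 5, 3, 1, 6, 4]

Answer: [2, 0, 5, 3, 1, 6, 4]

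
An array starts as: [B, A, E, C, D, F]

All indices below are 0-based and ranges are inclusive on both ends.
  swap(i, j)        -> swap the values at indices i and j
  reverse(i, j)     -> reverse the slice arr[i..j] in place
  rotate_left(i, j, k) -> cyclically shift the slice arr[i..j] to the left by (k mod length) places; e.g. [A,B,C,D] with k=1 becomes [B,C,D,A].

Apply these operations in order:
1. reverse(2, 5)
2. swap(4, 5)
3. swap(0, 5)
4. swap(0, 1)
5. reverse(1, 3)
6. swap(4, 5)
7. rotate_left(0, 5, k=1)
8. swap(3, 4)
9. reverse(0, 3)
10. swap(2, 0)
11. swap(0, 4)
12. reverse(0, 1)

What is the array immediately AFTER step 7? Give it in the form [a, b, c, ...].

After 1 (reverse(2, 5)): [B, A, F, D, C, E]
After 2 (swap(4, 5)): [B, A, F, D, E, C]
After 3 (swap(0, 5)): [C, A, F, D, E, B]
After 4 (swap(0, 1)): [A, C, F, D, E, B]
After 5 (reverse(1, 3)): [A, D, F, C, E, B]
After 6 (swap(4, 5)): [A, D, F, C, B, E]
After 7 (rotate_left(0, 5, k=1)): [D, F, C, B, E, A]

Answer: [D, F, C, B, E, A]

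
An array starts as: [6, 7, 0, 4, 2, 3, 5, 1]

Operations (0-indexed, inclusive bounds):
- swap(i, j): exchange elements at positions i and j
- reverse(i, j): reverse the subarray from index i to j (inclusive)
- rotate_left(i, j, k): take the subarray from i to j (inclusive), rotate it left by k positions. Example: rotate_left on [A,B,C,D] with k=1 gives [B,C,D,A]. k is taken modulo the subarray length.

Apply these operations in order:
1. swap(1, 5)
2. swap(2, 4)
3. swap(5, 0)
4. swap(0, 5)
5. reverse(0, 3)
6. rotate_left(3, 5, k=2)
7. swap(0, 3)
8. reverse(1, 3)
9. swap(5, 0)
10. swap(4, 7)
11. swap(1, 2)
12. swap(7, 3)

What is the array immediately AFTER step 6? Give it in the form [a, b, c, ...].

After 1 (swap(1, 5)): [6, 3, 0, 4, 2, 7, 5, 1]
After 2 (swap(2, 4)): [6, 3, 2, 4, 0, 7, 5, 1]
After 3 (swap(5, 0)): [7, 3, 2, 4, 0, 6, 5, 1]
After 4 (swap(0, 5)): [6, 3, 2, 4, 0, 7, 5, 1]
After 5 (reverse(0, 3)): [4, 2, 3, 6, 0, 7, 5, 1]
After 6 (rotate_left(3, 5, k=2)): [4, 2, 3, 7, 6, 0, 5, 1]

Answer: [4, 2, 3, 7, 6, 0, 5, 1]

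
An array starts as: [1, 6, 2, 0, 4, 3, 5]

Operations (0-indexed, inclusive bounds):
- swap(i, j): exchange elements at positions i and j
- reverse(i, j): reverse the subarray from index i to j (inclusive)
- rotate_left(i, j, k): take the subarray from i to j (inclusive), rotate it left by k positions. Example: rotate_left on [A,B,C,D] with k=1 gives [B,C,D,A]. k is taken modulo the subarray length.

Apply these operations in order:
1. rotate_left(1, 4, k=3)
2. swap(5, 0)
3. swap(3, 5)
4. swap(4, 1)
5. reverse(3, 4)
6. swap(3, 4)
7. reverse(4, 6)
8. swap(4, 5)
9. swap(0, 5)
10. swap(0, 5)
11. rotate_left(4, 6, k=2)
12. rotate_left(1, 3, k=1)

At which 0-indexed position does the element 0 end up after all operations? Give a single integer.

After 1 (rotate_left(1, 4, k=3)): [1, 4, 6, 2, 0, 3, 5]
After 2 (swap(5, 0)): [3, 4, 6, 2, 0, 1, 5]
After 3 (swap(3, 5)): [3, 4, 6, 1, 0, 2, 5]
After 4 (swap(4, 1)): [3, 0, 6, 1, 4, 2, 5]
After 5 (reverse(3, 4)): [3, 0, 6, 4, 1, 2, 5]
After 6 (swap(3, 4)): [3, 0, 6, 1, 4, 2, 5]
After 7 (reverse(4, 6)): [3, 0, 6, 1, 5, 2, 4]
After 8 (swap(4, 5)): [3, 0, 6, 1, 2, 5, 4]
After 9 (swap(0, 5)): [5, 0, 6, 1, 2, 3, 4]
After 10 (swap(0, 5)): [3, 0, 6, 1, 2, 5, 4]
After 11 (rotate_left(4, 6, k=2)): [3, 0, 6, 1, 4, 2, 5]
After 12 (rotate_left(1, 3, k=1)): [3, 6, 1, 0, 4, 2, 5]

Answer: 3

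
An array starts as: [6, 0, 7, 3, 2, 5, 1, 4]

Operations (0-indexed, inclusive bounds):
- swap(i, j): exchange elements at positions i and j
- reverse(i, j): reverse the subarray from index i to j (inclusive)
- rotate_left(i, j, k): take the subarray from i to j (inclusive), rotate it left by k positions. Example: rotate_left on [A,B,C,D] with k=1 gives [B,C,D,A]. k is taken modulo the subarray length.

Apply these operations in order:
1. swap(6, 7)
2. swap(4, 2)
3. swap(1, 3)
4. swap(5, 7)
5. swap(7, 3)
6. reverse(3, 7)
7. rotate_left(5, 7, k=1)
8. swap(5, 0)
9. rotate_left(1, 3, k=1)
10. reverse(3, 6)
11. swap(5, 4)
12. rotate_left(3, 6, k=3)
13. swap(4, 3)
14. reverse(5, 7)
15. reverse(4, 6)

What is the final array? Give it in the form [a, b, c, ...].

Answer: [7, 2, 0, 5, 6, 1, 3, 4]

Derivation:
After 1 (swap(6, 7)): [6, 0, 7, 3, 2, 5, 4, 1]
After 2 (swap(4, 2)): [6, 0, 2, 3, 7, 5, 4, 1]
After 3 (swap(1, 3)): [6, 3, 2, 0, 7, 5, 4, 1]
After 4 (swap(5, 7)): [6, 3, 2, 0, 7, 1, 4, 5]
After 5 (swap(7, 3)): [6, 3, 2, 5, 7, 1, 4, 0]
After 6 (reverse(3, 7)): [6, 3, 2, 0, 4, 1, 7, 5]
After 7 (rotate_left(5, 7, k=1)): [6, 3, 2, 0, 4, 7, 5, 1]
After 8 (swap(5, 0)): [7, 3, 2, 0, 4, 6, 5, 1]
After 9 (rotate_left(1, 3, k=1)): [7, 2, 0, 3, 4, 6, 5, 1]
After 10 (reverse(3, 6)): [7, 2, 0, 5, 6, 4, 3, 1]
After 11 (swap(5, 4)): [7, 2, 0, 5, 4, 6, 3, 1]
After 12 (rotate_left(3, 6, k=3)): [7, 2, 0, 3, 5, 4, 6, 1]
After 13 (swap(4, 3)): [7, 2, 0, 5, 3, 4, 6, 1]
After 14 (reverse(5, 7)): [7, 2, 0, 5, 3, 1, 6, 4]
After 15 (reverse(4, 6)): [7, 2, 0, 5, 6, 1, 3, 4]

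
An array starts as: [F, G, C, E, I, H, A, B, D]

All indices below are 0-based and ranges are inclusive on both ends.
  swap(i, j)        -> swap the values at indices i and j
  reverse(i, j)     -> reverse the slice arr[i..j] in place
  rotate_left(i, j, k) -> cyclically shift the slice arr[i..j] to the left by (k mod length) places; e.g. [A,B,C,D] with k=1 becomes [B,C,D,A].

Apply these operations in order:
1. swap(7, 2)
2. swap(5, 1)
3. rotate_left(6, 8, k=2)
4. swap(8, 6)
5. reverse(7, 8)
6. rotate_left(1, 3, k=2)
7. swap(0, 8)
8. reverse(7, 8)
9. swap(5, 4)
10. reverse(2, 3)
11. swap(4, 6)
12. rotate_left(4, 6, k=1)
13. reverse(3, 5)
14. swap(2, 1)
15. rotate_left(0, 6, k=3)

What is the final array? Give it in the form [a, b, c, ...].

After 1 (swap(7, 2)): [F, G, B, E, I, H, A, C, D]
After 2 (swap(5, 1)): [F, H, B, E, I, G, A, C, D]
After 3 (rotate_left(6, 8, k=2)): [F, H, B, E, I, G, D, A, C]
After 4 (swap(8, 6)): [F, H, B, E, I, G, C, A, D]
After 5 (reverse(7, 8)): [F, H, B, E, I, G, C, D, A]
After 6 (rotate_left(1, 3, k=2)): [F, E, H, B, I, G, C, D, A]
After 7 (swap(0, 8)): [A, E, H, B, I, G, C, D, F]
After 8 (reverse(7, 8)): [A, E, H, B, I, G, C, F, D]
After 9 (swap(5, 4)): [A, E, H, B, G, I, C, F, D]
After 10 (reverse(2, 3)): [A, E, B, H, G, I, C, F, D]
After 11 (swap(4, 6)): [A, E, B, H, C, I, G, F, D]
After 12 (rotate_left(4, 6, k=1)): [A, E, B, H, I, G, C, F, D]
After 13 (reverse(3, 5)): [A, E, B, G, I, H, C, F, D]
After 14 (swap(2, 1)): [A, B, E, G, I, H, C, F, D]
After 15 (rotate_left(0, 6, k=3)): [G, I, H, C, A, B, E, F, D]

Answer: [G, I, H, C, A, B, E, F, D]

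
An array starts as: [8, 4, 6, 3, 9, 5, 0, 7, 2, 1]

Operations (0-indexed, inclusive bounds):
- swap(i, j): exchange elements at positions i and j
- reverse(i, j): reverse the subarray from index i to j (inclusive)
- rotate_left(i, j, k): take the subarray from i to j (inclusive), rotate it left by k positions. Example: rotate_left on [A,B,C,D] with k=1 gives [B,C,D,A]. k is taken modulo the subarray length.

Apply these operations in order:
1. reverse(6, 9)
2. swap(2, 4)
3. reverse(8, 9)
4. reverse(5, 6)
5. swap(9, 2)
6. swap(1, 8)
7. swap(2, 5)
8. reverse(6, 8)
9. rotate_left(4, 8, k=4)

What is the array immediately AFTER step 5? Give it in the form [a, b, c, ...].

After 1 (reverse(6, 9)): [8, 4, 6, 3, 9, 5, 1, 2, 7, 0]
After 2 (swap(2, 4)): [8, 4, 9, 3, 6, 5, 1, 2, 7, 0]
After 3 (reverse(8, 9)): [8, 4, 9, 3, 6, 5, 1, 2, 0, 7]
After 4 (reverse(5, 6)): [8, 4, 9, 3, 6, 1, 5, 2, 0, 7]
After 5 (swap(9, 2)): [8, 4, 7, 3, 6, 1, 5, 2, 0, 9]

Answer: [8, 4, 7, 3, 6, 1, 5, 2, 0, 9]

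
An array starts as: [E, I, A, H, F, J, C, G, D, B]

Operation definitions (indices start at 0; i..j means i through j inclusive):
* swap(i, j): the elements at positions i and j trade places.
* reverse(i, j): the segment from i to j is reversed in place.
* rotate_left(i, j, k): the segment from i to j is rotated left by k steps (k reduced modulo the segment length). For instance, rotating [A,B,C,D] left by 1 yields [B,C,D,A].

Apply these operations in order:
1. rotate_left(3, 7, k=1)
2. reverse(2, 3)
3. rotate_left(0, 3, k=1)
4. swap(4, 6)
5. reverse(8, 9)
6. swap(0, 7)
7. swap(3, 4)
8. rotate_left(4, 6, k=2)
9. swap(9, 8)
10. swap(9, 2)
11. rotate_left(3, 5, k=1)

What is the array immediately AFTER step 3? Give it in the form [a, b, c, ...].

After 1 (rotate_left(3, 7, k=1)): [E, I, A, F, J, C, G, H, D, B]
After 2 (reverse(2, 3)): [E, I, F, A, J, C, G, H, D, B]
After 3 (rotate_left(0, 3, k=1)): [I, F, A, E, J, C, G, H, D, B]

Answer: [I, F, A, E, J, C, G, H, D, B]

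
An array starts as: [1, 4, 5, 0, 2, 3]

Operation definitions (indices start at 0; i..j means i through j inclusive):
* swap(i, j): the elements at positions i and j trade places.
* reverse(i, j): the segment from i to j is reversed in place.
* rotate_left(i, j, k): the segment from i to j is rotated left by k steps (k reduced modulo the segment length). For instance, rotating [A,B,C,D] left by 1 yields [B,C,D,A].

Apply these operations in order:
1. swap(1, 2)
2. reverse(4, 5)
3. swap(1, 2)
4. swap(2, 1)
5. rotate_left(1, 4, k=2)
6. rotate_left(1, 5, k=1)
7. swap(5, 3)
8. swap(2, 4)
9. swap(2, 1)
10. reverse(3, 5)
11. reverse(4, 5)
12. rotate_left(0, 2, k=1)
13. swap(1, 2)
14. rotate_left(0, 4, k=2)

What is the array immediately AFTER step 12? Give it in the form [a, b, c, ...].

Answer: [2, 3, 1, 4, 0, 5]

Derivation:
After 1 (swap(1, 2)): [1, 5, 4, 0, 2, 3]
After 2 (reverse(4, 5)): [1, 5, 4, 0, 3, 2]
After 3 (swap(1, 2)): [1, 4, 5, 0, 3, 2]
After 4 (swap(2, 1)): [1, 5, 4, 0, 3, 2]
After 5 (rotate_left(1, 4, k=2)): [1, 0, 3, 5, 4, 2]
After 6 (rotate_left(1, 5, k=1)): [1, 3, 5, 4, 2, 0]
After 7 (swap(5, 3)): [1, 3, 5, 0, 2, 4]
After 8 (swap(2, 4)): [1, 3, 2, 0, 5, 4]
After 9 (swap(2, 1)): [1, 2, 3, 0, 5, 4]
After 10 (reverse(3, 5)): [1, 2, 3, 4, 5, 0]
After 11 (reverse(4, 5)): [1, 2, 3, 4, 0, 5]
After 12 (rotate_left(0, 2, k=1)): [2, 3, 1, 4, 0, 5]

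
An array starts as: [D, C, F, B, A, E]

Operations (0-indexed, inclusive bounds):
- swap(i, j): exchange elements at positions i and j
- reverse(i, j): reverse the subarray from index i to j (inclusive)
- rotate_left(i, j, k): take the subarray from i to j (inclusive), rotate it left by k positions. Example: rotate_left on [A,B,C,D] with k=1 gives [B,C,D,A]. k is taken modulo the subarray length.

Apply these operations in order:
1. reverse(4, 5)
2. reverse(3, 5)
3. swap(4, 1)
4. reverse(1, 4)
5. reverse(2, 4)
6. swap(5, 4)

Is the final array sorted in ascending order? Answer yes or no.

Answer: no

Derivation:
After 1 (reverse(4, 5)): [D, C, F, B, E, A]
After 2 (reverse(3, 5)): [D, C, F, A, E, B]
After 3 (swap(4, 1)): [D, E, F, A, C, B]
After 4 (reverse(1, 4)): [D, C, A, F, E, B]
After 5 (reverse(2, 4)): [D, C, E, F, A, B]
After 6 (swap(5, 4)): [D, C, E, F, B, A]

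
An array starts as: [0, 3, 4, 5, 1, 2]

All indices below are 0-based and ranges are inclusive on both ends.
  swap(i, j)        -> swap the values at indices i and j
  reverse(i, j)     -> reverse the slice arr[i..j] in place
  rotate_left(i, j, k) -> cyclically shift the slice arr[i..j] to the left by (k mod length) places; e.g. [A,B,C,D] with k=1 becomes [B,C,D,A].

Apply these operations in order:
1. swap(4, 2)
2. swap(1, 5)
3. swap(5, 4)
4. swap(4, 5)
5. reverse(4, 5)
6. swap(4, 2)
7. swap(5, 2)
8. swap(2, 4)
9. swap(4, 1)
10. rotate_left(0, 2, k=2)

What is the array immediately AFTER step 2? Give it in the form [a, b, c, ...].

Answer: [0, 2, 1, 5, 4, 3]

Derivation:
After 1 (swap(4, 2)): [0, 3, 1, 5, 4, 2]
After 2 (swap(1, 5)): [0, 2, 1, 5, 4, 3]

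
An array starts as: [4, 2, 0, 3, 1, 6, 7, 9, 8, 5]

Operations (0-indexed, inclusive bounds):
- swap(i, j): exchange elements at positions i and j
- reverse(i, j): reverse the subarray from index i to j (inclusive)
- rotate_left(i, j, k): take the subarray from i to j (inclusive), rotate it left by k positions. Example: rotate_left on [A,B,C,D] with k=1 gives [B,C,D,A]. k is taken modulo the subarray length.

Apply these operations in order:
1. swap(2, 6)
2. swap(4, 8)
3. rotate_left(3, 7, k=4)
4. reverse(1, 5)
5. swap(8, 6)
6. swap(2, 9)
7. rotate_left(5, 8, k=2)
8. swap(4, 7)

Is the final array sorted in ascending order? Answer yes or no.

Answer: no

Derivation:
After 1 (swap(2, 6)): [4, 2, 7, 3, 1, 6, 0, 9, 8, 5]
After 2 (swap(4, 8)): [4, 2, 7, 3, 8, 6, 0, 9, 1, 5]
After 3 (rotate_left(3, 7, k=4)): [4, 2, 7, 9, 3, 8, 6, 0, 1, 5]
After 4 (reverse(1, 5)): [4, 8, 3, 9, 7, 2, 6, 0, 1, 5]
After 5 (swap(8, 6)): [4, 8, 3, 9, 7, 2, 1, 0, 6, 5]
After 6 (swap(2, 9)): [4, 8, 5, 9, 7, 2, 1, 0, 6, 3]
After 7 (rotate_left(5, 8, k=2)): [4, 8, 5, 9, 7, 0, 6, 2, 1, 3]
After 8 (swap(4, 7)): [4, 8, 5, 9, 2, 0, 6, 7, 1, 3]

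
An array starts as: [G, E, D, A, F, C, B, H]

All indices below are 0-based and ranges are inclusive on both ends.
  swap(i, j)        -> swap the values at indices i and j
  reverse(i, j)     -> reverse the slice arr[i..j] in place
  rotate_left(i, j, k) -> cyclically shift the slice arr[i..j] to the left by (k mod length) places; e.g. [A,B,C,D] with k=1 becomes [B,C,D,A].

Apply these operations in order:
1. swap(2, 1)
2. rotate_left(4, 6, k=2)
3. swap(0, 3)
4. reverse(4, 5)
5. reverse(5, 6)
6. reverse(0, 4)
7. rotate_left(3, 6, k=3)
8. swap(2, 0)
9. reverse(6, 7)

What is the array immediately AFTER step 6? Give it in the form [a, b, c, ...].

After 1 (swap(2, 1)): [G, D, E, A, F, C, B, H]
After 2 (rotate_left(4, 6, k=2)): [G, D, E, A, B, F, C, H]
After 3 (swap(0, 3)): [A, D, E, G, B, F, C, H]
After 4 (reverse(4, 5)): [A, D, E, G, F, B, C, H]
After 5 (reverse(5, 6)): [A, D, E, G, F, C, B, H]
After 6 (reverse(0, 4)): [F, G, E, D, A, C, B, H]

Answer: [F, G, E, D, A, C, B, H]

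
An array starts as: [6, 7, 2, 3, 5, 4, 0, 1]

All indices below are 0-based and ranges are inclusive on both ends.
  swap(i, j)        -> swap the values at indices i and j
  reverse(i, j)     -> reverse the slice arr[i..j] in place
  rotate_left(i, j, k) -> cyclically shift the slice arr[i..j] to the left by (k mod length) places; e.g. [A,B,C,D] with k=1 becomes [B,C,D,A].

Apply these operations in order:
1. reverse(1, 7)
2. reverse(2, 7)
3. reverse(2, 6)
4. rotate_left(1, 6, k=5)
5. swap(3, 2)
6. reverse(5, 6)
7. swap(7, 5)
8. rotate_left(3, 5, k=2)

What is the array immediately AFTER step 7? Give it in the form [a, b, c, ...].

Answer: [6, 7, 4, 1, 5, 0, 3, 2]

Derivation:
After 1 (reverse(1, 7)): [6, 1, 0, 4, 5, 3, 2, 7]
After 2 (reverse(2, 7)): [6, 1, 7, 2, 3, 5, 4, 0]
After 3 (reverse(2, 6)): [6, 1, 4, 5, 3, 2, 7, 0]
After 4 (rotate_left(1, 6, k=5)): [6, 7, 1, 4, 5, 3, 2, 0]
After 5 (swap(3, 2)): [6, 7, 4, 1, 5, 3, 2, 0]
After 6 (reverse(5, 6)): [6, 7, 4, 1, 5, 2, 3, 0]
After 7 (swap(7, 5)): [6, 7, 4, 1, 5, 0, 3, 2]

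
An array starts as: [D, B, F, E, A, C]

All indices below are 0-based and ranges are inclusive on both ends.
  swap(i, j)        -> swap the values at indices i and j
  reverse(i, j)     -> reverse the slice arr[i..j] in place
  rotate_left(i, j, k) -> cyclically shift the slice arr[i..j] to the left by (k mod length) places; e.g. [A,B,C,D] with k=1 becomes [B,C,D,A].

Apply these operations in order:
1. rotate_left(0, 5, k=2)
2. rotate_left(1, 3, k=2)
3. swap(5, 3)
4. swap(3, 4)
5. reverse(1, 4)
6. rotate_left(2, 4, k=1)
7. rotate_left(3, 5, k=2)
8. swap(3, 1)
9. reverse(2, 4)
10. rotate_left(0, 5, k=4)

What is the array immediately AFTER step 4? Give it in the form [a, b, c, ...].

After 1 (rotate_left(0, 5, k=2)): [F, E, A, C, D, B]
After 2 (rotate_left(1, 3, k=2)): [F, C, E, A, D, B]
After 3 (swap(5, 3)): [F, C, E, B, D, A]
After 4 (swap(3, 4)): [F, C, E, D, B, A]

Answer: [F, C, E, D, B, A]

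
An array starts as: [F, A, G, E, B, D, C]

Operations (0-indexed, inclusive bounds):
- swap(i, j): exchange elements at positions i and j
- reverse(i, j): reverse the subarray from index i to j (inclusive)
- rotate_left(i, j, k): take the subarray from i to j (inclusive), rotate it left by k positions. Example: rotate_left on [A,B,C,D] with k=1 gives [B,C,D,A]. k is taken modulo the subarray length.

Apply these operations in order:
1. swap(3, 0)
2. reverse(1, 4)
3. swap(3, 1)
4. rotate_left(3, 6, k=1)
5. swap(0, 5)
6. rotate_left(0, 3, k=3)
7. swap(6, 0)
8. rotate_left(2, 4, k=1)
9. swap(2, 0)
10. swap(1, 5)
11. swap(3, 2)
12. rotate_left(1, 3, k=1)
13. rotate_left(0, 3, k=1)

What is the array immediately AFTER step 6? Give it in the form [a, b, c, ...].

Answer: [A, C, G, F, D, E, B]

Derivation:
After 1 (swap(3, 0)): [E, A, G, F, B, D, C]
After 2 (reverse(1, 4)): [E, B, F, G, A, D, C]
After 3 (swap(3, 1)): [E, G, F, B, A, D, C]
After 4 (rotate_left(3, 6, k=1)): [E, G, F, A, D, C, B]
After 5 (swap(0, 5)): [C, G, F, A, D, E, B]
After 6 (rotate_left(0, 3, k=3)): [A, C, G, F, D, E, B]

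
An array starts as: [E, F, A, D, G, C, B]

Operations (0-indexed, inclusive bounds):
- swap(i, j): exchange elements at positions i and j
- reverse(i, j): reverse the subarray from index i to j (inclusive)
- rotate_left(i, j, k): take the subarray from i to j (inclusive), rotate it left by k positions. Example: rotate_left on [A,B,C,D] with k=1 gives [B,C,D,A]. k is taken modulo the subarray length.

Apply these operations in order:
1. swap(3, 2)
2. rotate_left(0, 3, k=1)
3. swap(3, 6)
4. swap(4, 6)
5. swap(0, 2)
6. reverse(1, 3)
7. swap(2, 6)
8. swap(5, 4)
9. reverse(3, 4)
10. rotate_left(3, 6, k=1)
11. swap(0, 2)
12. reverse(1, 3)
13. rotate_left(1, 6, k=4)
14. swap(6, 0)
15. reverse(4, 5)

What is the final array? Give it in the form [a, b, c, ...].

After 1 (swap(3, 2)): [E, F, D, A, G, C, B]
After 2 (rotate_left(0, 3, k=1)): [F, D, A, E, G, C, B]
After 3 (swap(3, 6)): [F, D, A, B, G, C, E]
After 4 (swap(4, 6)): [F, D, A, B, E, C, G]
After 5 (swap(0, 2)): [A, D, F, B, E, C, G]
After 6 (reverse(1, 3)): [A, B, F, D, E, C, G]
After 7 (swap(2, 6)): [A, B, G, D, E, C, F]
After 8 (swap(5, 4)): [A, B, G, D, C, E, F]
After 9 (reverse(3, 4)): [A, B, G, C, D, E, F]
After 10 (rotate_left(3, 6, k=1)): [A, B, G, D, E, F, C]
After 11 (swap(0, 2)): [G, B, A, D, E, F, C]
After 12 (reverse(1, 3)): [G, D, A, B, E, F, C]
After 13 (rotate_left(1, 6, k=4)): [G, F, C, D, A, B, E]
After 14 (swap(6, 0)): [E, F, C, D, A, B, G]
After 15 (reverse(4, 5)): [E, F, C, D, B, A, G]

Answer: [E, F, C, D, B, A, G]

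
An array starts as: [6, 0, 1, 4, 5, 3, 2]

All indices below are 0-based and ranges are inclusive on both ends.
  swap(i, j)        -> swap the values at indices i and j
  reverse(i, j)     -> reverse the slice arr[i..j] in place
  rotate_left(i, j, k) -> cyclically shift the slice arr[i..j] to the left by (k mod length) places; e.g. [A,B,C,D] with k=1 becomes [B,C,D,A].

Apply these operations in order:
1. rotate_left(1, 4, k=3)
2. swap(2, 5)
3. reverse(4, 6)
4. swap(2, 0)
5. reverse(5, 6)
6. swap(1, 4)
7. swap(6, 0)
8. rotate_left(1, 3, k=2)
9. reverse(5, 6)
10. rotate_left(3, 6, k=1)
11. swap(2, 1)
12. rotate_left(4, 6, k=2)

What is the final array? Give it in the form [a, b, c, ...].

Answer: [0, 2, 1, 5, 6, 3, 4]

Derivation:
After 1 (rotate_left(1, 4, k=3)): [6, 5, 0, 1, 4, 3, 2]
After 2 (swap(2, 5)): [6, 5, 3, 1, 4, 0, 2]
After 3 (reverse(4, 6)): [6, 5, 3, 1, 2, 0, 4]
After 4 (swap(2, 0)): [3, 5, 6, 1, 2, 0, 4]
After 5 (reverse(5, 6)): [3, 5, 6, 1, 2, 4, 0]
After 6 (swap(1, 4)): [3, 2, 6, 1, 5, 4, 0]
After 7 (swap(6, 0)): [0, 2, 6, 1, 5, 4, 3]
After 8 (rotate_left(1, 3, k=2)): [0, 1, 2, 6, 5, 4, 3]
After 9 (reverse(5, 6)): [0, 1, 2, 6, 5, 3, 4]
After 10 (rotate_left(3, 6, k=1)): [0, 1, 2, 5, 3, 4, 6]
After 11 (swap(2, 1)): [0, 2, 1, 5, 3, 4, 6]
After 12 (rotate_left(4, 6, k=2)): [0, 2, 1, 5, 6, 3, 4]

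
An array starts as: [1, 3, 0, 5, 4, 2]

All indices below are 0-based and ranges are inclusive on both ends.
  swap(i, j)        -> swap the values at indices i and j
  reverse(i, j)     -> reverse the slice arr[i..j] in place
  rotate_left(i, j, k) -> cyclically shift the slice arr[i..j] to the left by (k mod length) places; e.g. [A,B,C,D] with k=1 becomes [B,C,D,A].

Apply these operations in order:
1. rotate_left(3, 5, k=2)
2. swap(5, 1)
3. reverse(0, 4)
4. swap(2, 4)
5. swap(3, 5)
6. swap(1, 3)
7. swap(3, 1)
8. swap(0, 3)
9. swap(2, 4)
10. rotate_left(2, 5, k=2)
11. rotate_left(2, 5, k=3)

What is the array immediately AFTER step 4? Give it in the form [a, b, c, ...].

After 1 (rotate_left(3, 5, k=2)): [1, 3, 0, 2, 5, 4]
After 2 (swap(5, 1)): [1, 4, 0, 2, 5, 3]
After 3 (reverse(0, 4)): [5, 2, 0, 4, 1, 3]
After 4 (swap(2, 4)): [5, 2, 1, 4, 0, 3]

Answer: [5, 2, 1, 4, 0, 3]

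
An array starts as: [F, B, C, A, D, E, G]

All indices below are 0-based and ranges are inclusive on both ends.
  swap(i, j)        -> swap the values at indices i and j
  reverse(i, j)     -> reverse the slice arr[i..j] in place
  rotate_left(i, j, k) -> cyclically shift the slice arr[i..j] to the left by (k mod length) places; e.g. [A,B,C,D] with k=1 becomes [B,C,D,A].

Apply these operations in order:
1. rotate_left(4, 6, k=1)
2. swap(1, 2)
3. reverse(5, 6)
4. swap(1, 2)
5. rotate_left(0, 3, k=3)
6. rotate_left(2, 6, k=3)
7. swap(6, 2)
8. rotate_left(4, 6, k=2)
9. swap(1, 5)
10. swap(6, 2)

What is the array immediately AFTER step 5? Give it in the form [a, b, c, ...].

After 1 (rotate_left(4, 6, k=1)): [F, B, C, A, E, G, D]
After 2 (swap(1, 2)): [F, C, B, A, E, G, D]
After 3 (reverse(5, 6)): [F, C, B, A, E, D, G]
After 4 (swap(1, 2)): [F, B, C, A, E, D, G]
After 5 (rotate_left(0, 3, k=3)): [A, F, B, C, E, D, G]

Answer: [A, F, B, C, E, D, G]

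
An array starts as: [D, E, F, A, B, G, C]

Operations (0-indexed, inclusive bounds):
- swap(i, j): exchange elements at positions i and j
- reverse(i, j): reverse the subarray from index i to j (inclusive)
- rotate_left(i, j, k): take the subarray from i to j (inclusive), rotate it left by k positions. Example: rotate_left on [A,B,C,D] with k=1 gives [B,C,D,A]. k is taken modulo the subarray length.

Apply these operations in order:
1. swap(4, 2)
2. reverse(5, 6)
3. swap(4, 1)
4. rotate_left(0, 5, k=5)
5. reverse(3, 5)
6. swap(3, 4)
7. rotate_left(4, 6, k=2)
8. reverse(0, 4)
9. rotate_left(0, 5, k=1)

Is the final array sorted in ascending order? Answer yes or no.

Answer: no

Derivation:
After 1 (swap(4, 2)): [D, E, B, A, F, G, C]
After 2 (reverse(5, 6)): [D, E, B, A, F, C, G]
After 3 (swap(4, 1)): [D, F, B, A, E, C, G]
After 4 (rotate_left(0, 5, k=5)): [C, D, F, B, A, E, G]
After 5 (reverse(3, 5)): [C, D, F, E, A, B, G]
After 6 (swap(3, 4)): [C, D, F, A, E, B, G]
After 7 (rotate_left(4, 6, k=2)): [C, D, F, A, G, E, B]
After 8 (reverse(0, 4)): [G, A, F, D, C, E, B]
After 9 (rotate_left(0, 5, k=1)): [A, F, D, C, E, G, B]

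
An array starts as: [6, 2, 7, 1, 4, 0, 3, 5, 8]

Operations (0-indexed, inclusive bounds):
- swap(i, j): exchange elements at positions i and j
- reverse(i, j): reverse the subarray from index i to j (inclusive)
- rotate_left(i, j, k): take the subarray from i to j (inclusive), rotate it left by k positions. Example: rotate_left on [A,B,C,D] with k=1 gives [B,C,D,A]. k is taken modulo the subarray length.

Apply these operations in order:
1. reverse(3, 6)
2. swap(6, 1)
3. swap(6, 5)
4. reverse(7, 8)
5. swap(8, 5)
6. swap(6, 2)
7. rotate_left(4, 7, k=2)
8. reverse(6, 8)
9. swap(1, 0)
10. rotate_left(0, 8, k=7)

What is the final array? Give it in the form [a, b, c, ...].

After 1 (reverse(3, 6)): [6, 2, 7, 3, 0, 4, 1, 5, 8]
After 2 (swap(6, 1)): [6, 1, 7, 3, 0, 4, 2, 5, 8]
After 3 (swap(6, 5)): [6, 1, 7, 3, 0, 2, 4, 5, 8]
After 4 (reverse(7, 8)): [6, 1, 7, 3, 0, 2, 4, 8, 5]
After 5 (swap(8, 5)): [6, 1, 7, 3, 0, 5, 4, 8, 2]
After 6 (swap(6, 2)): [6, 1, 4, 3, 0, 5, 7, 8, 2]
After 7 (rotate_left(4, 7, k=2)): [6, 1, 4, 3, 7, 8, 0, 5, 2]
After 8 (reverse(6, 8)): [6, 1, 4, 3, 7, 8, 2, 5, 0]
After 9 (swap(1, 0)): [1, 6, 4, 3, 7, 8, 2, 5, 0]
After 10 (rotate_left(0, 8, k=7)): [5, 0, 1, 6, 4, 3, 7, 8, 2]

Answer: [5, 0, 1, 6, 4, 3, 7, 8, 2]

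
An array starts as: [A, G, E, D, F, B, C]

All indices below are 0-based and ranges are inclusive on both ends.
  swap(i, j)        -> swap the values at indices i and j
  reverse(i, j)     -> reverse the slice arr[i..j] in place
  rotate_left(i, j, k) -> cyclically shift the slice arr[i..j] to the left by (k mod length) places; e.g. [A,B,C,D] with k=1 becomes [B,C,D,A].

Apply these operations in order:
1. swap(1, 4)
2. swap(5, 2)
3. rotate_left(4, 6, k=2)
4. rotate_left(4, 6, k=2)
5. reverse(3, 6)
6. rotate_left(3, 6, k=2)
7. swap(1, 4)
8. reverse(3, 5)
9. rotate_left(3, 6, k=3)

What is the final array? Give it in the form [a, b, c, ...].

Answer: [A, D, B, C, G, F, E]

Derivation:
After 1 (swap(1, 4)): [A, F, E, D, G, B, C]
After 2 (swap(5, 2)): [A, F, B, D, G, E, C]
After 3 (rotate_left(4, 6, k=2)): [A, F, B, D, C, G, E]
After 4 (rotate_left(4, 6, k=2)): [A, F, B, D, E, C, G]
After 5 (reverse(3, 6)): [A, F, B, G, C, E, D]
After 6 (rotate_left(3, 6, k=2)): [A, F, B, E, D, G, C]
After 7 (swap(1, 4)): [A, D, B, E, F, G, C]
After 8 (reverse(3, 5)): [A, D, B, G, F, E, C]
After 9 (rotate_left(3, 6, k=3)): [A, D, B, C, G, F, E]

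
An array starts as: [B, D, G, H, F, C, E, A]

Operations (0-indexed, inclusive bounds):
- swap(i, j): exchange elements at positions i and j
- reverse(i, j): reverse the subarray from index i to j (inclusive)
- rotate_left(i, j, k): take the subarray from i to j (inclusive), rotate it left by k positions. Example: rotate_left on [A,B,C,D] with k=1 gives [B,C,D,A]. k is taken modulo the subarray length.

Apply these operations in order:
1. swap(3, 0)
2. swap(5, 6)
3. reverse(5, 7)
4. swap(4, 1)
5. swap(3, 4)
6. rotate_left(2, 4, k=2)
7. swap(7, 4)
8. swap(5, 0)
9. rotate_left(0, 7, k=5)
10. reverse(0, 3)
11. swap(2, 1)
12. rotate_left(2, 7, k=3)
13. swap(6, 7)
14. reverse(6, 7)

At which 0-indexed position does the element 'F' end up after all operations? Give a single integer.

Answer: 7

Derivation:
After 1 (swap(3, 0)): [H, D, G, B, F, C, E, A]
After 2 (swap(5, 6)): [H, D, G, B, F, E, C, A]
After 3 (reverse(5, 7)): [H, D, G, B, F, A, C, E]
After 4 (swap(4, 1)): [H, F, G, B, D, A, C, E]
After 5 (swap(3, 4)): [H, F, G, D, B, A, C, E]
After 6 (rotate_left(2, 4, k=2)): [H, F, B, G, D, A, C, E]
After 7 (swap(7, 4)): [H, F, B, G, E, A, C, D]
After 8 (swap(5, 0)): [A, F, B, G, E, H, C, D]
After 9 (rotate_left(0, 7, k=5)): [H, C, D, A, F, B, G, E]
After 10 (reverse(0, 3)): [A, D, C, H, F, B, G, E]
After 11 (swap(2, 1)): [A, C, D, H, F, B, G, E]
After 12 (rotate_left(2, 7, k=3)): [A, C, B, G, E, D, H, F]
After 13 (swap(6, 7)): [A, C, B, G, E, D, F, H]
After 14 (reverse(6, 7)): [A, C, B, G, E, D, H, F]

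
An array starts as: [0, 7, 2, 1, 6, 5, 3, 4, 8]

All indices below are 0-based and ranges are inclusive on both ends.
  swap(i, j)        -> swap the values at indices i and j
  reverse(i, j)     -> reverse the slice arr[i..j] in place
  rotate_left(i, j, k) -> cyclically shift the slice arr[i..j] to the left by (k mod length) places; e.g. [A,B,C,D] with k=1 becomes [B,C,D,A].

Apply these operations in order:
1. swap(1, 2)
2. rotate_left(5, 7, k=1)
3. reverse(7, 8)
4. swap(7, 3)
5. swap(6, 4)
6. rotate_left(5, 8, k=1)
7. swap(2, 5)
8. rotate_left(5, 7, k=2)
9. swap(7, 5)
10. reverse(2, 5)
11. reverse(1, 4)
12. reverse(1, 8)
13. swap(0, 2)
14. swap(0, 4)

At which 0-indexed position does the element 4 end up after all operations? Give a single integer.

Answer: 7

Derivation:
After 1 (swap(1, 2)): [0, 2, 7, 1, 6, 5, 3, 4, 8]
After 2 (rotate_left(5, 7, k=1)): [0, 2, 7, 1, 6, 3, 4, 5, 8]
After 3 (reverse(7, 8)): [0, 2, 7, 1, 6, 3, 4, 8, 5]
After 4 (swap(7, 3)): [0, 2, 7, 8, 6, 3, 4, 1, 5]
After 5 (swap(6, 4)): [0, 2, 7, 8, 4, 3, 6, 1, 5]
After 6 (rotate_left(5, 8, k=1)): [0, 2, 7, 8, 4, 6, 1, 5, 3]
After 7 (swap(2, 5)): [0, 2, 6, 8, 4, 7, 1, 5, 3]
After 8 (rotate_left(5, 7, k=2)): [0, 2, 6, 8, 4, 5, 7, 1, 3]
After 9 (swap(7, 5)): [0, 2, 6, 8, 4, 1, 7, 5, 3]
After 10 (reverse(2, 5)): [0, 2, 1, 4, 8, 6, 7, 5, 3]
After 11 (reverse(1, 4)): [0, 8, 4, 1, 2, 6, 7, 5, 3]
After 12 (reverse(1, 8)): [0, 3, 5, 7, 6, 2, 1, 4, 8]
After 13 (swap(0, 2)): [5, 3, 0, 7, 6, 2, 1, 4, 8]
After 14 (swap(0, 4)): [6, 3, 0, 7, 5, 2, 1, 4, 8]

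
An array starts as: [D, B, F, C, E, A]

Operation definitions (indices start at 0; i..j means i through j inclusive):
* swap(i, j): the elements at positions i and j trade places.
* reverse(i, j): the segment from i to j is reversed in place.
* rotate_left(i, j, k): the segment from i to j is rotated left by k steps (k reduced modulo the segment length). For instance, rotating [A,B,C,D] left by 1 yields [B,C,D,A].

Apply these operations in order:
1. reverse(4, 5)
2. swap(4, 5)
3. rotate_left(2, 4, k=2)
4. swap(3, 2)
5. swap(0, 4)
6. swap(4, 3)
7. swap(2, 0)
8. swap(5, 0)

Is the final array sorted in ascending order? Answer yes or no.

Answer: yes

Derivation:
After 1 (reverse(4, 5)): [D, B, F, C, A, E]
After 2 (swap(4, 5)): [D, B, F, C, E, A]
After 3 (rotate_left(2, 4, k=2)): [D, B, E, F, C, A]
After 4 (swap(3, 2)): [D, B, F, E, C, A]
After 5 (swap(0, 4)): [C, B, F, E, D, A]
After 6 (swap(4, 3)): [C, B, F, D, E, A]
After 7 (swap(2, 0)): [F, B, C, D, E, A]
After 8 (swap(5, 0)): [A, B, C, D, E, F]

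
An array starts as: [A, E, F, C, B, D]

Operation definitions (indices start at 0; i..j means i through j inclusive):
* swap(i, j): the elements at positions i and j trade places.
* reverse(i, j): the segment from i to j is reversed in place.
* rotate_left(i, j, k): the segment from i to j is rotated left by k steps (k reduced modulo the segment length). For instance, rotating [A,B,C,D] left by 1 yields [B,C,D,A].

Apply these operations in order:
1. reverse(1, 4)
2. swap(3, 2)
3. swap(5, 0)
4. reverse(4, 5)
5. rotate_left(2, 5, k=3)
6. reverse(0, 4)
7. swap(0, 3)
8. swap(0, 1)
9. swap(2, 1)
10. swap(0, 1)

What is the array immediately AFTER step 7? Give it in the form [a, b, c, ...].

Answer: [B, F, E, C, D, A]

Derivation:
After 1 (reverse(1, 4)): [A, B, C, F, E, D]
After 2 (swap(3, 2)): [A, B, F, C, E, D]
After 3 (swap(5, 0)): [D, B, F, C, E, A]
After 4 (reverse(4, 5)): [D, B, F, C, A, E]
After 5 (rotate_left(2, 5, k=3)): [D, B, E, F, C, A]
After 6 (reverse(0, 4)): [C, F, E, B, D, A]
After 7 (swap(0, 3)): [B, F, E, C, D, A]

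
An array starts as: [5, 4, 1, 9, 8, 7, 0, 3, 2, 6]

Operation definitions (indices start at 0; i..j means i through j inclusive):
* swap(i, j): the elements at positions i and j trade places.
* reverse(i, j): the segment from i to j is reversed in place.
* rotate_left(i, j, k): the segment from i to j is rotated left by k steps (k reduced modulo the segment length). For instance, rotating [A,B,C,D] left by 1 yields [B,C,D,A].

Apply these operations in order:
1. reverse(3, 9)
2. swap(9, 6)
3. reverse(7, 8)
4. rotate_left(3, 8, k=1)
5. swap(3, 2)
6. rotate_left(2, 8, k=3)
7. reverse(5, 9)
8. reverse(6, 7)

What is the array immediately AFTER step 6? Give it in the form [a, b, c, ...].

Answer: [5, 4, 9, 8, 7, 6, 2, 1, 3, 0]

Derivation:
After 1 (reverse(3, 9)): [5, 4, 1, 6, 2, 3, 0, 7, 8, 9]
After 2 (swap(9, 6)): [5, 4, 1, 6, 2, 3, 9, 7, 8, 0]
After 3 (reverse(7, 8)): [5, 4, 1, 6, 2, 3, 9, 8, 7, 0]
After 4 (rotate_left(3, 8, k=1)): [5, 4, 1, 2, 3, 9, 8, 7, 6, 0]
After 5 (swap(3, 2)): [5, 4, 2, 1, 3, 9, 8, 7, 6, 0]
After 6 (rotate_left(2, 8, k=3)): [5, 4, 9, 8, 7, 6, 2, 1, 3, 0]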